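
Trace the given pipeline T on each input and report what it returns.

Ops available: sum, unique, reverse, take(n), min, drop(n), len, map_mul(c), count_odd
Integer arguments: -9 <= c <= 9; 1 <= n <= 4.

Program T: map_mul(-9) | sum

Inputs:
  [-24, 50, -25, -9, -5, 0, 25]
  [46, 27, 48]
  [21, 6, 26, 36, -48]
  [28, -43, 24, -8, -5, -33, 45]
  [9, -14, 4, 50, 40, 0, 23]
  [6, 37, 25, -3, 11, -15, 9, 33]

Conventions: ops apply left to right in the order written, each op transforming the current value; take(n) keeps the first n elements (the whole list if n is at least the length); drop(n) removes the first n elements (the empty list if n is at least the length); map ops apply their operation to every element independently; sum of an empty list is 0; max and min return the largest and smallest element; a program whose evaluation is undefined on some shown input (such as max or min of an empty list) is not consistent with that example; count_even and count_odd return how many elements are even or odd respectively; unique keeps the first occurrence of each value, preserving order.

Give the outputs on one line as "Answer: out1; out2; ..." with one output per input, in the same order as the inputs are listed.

-108; -1089; -369; -72; -1008; -927

Execution, op by op:
  [-24, 50, -25, -9, -5, 0, 25] -> [216, -450, 225, 81, 45, 0, -225] -> -108
  [46, 27, 48] -> [-414, -243, -432] -> -1089
  [21, 6, 26, 36, -48] -> [-189, -54, -234, -324, 432] -> -369
  [28, -43, 24, -8, -5, -33, 45] -> [-252, 387, -216, 72, 45, 297, -405] -> -72
  [9, -14, 4, 50, 40, 0, 23] -> [-81, 126, -36, -450, -360, 0, -207] -> -1008
  [6, 37, 25, -3, 11, -15, 9, 33] -> [-54, -333, -225, 27, -99, 135, -81, -297] -> -927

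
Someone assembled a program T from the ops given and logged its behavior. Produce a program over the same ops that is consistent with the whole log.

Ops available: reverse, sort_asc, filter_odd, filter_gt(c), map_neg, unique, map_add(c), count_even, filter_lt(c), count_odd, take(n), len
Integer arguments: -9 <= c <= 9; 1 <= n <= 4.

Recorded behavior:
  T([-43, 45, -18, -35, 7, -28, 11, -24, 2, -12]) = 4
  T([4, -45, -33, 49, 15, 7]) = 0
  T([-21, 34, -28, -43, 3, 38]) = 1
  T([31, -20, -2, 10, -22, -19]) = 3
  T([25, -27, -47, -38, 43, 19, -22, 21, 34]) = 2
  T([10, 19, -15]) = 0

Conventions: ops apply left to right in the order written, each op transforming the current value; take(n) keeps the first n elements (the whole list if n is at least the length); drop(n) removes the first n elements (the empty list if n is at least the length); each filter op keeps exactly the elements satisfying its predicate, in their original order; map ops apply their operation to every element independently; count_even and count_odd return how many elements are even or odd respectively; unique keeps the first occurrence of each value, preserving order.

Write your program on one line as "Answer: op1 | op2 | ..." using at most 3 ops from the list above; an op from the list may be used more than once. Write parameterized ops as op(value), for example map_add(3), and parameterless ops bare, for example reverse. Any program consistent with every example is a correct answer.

filter_lt(7) | filter_lt(-1) | count_even

Check, running the answer program on each example:
  [-43, 45, -18, -35, 7, -28, 11, -24, 2, -12] -> [-43, -18, -35, -28, -24, 2, -12] -> [-43, -18, -35, -28, -24, -12] -> 4
  [4, -45, -33, 49, 15, 7] -> [4, -45, -33] -> [-45, -33] -> 0
  [-21, 34, -28, -43, 3, 38] -> [-21, -28, -43, 3] -> [-21, -28, -43] -> 1
  [31, -20, -2, 10, -22, -19] -> [-20, -2, -22, -19] -> [-20, -2, -22, -19] -> 3
  [25, -27, -47, -38, 43, 19, -22, 21, 34] -> [-27, -47, -38, -22] -> [-27, -47, -38, -22] -> 2
  [10, 19, -15] -> [-15] -> [-15] -> 0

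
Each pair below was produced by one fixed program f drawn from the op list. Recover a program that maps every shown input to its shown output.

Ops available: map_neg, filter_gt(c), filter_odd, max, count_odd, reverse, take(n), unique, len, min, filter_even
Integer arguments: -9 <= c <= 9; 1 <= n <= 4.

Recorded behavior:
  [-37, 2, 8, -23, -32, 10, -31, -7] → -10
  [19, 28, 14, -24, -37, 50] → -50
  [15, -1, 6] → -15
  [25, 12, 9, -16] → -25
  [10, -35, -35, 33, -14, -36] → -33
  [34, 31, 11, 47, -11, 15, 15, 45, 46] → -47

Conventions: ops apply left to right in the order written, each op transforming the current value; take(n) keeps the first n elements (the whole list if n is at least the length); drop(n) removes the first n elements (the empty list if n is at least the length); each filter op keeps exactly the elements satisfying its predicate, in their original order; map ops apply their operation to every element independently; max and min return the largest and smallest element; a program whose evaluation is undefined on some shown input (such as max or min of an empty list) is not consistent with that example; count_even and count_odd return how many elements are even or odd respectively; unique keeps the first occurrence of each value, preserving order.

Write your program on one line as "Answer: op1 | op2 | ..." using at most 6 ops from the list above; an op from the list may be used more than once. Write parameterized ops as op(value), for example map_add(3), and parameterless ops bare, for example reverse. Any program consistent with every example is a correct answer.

filter_gt(5) | unique | map_neg | reverse | min

Check, running the answer program on each example:
  [-37, 2, 8, -23, -32, 10, -31, -7] -> [8, 10] -> [8, 10] -> [-8, -10] -> [-10, -8] -> -10
  [19, 28, 14, -24, -37, 50] -> [19, 28, 14, 50] -> [19, 28, 14, 50] -> [-19, -28, -14, -50] -> [-50, -14, -28, -19] -> -50
  [15, -1, 6] -> [15, 6] -> [15, 6] -> [-15, -6] -> [-6, -15] -> -15
  [25, 12, 9, -16] -> [25, 12, 9] -> [25, 12, 9] -> [-25, -12, -9] -> [-9, -12, -25] -> -25
  [10, -35, -35, 33, -14, -36] -> [10, 33] -> [10, 33] -> [-10, -33] -> [-33, -10] -> -33
  [34, 31, 11, 47, -11, 15, 15, 45, 46] -> [34, 31, 11, 47, 15, 15, 45, 46] -> [34, 31, 11, 47, 15, 45, 46] -> [-34, -31, -11, -47, -15, -45, -46] -> [-46, -45, -15, -47, -11, -31, -34] -> -47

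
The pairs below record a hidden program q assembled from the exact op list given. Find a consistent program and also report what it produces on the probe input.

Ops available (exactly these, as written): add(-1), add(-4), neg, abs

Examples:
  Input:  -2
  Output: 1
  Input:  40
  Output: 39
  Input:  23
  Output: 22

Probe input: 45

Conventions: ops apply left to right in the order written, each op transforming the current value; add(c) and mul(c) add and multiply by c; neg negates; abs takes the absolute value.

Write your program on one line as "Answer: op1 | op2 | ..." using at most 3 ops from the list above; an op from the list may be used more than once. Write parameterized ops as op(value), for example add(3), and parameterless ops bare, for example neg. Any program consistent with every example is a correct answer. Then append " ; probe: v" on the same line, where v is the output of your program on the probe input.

abs | add(-1) ; probe: 44

Check, running the answer program on each example:
  -2 -> 2 -> 1
  40 -> 40 -> 39
  23 -> 23 -> 22
  probe: 45 -> 45 -> 44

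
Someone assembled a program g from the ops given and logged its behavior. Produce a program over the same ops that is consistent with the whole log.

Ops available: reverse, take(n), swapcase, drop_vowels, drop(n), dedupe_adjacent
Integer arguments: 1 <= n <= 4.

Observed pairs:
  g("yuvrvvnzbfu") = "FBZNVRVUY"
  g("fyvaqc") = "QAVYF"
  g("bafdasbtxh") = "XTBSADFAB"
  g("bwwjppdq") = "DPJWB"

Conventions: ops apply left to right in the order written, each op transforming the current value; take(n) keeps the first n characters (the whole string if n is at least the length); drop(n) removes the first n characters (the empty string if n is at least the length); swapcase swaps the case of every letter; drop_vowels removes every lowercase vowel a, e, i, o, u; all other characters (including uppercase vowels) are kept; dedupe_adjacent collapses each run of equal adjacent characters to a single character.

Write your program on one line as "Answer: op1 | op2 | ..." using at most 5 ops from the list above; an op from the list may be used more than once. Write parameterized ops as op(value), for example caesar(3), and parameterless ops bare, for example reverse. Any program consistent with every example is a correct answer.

reverse | dedupe_adjacent | drop(1) | swapcase

Check, running the answer program on each example:
  "yuvrvvnzbfu" -> "ufbznvvrvuy" -> "ufbznvrvuy" -> "fbznvrvuy" -> "FBZNVRVUY"
  "fyvaqc" -> "cqavyf" -> "cqavyf" -> "qavyf" -> "QAVYF"
  "bafdasbtxh" -> "hxtbsadfab" -> "hxtbsadfab" -> "xtbsadfab" -> "XTBSADFAB"
  "bwwjppdq" -> "qdppjwwb" -> "qdpjwb" -> "dpjwb" -> "DPJWB"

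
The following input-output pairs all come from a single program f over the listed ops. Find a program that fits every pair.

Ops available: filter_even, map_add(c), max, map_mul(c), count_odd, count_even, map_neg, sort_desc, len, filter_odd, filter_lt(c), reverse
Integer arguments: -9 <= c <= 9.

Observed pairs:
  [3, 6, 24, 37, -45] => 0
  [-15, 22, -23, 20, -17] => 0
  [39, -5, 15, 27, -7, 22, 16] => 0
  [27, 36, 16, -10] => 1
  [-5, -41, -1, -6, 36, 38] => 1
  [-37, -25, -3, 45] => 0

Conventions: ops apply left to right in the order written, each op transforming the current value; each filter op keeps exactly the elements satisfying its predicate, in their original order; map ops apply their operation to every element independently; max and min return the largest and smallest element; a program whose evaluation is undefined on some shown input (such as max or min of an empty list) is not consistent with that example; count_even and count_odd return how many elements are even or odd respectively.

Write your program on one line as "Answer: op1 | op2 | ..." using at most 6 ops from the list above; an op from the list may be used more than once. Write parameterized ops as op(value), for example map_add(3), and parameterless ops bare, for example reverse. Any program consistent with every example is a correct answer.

filter_even | filter_lt(6) | map_mul(-4) | map_neg | len

Check, running the answer program on each example:
  [3, 6, 24, 37, -45] -> [6, 24] -> [] -> [] -> [] -> 0
  [-15, 22, -23, 20, -17] -> [22, 20] -> [] -> [] -> [] -> 0
  [39, -5, 15, 27, -7, 22, 16] -> [22, 16] -> [] -> [] -> [] -> 0
  [27, 36, 16, -10] -> [36, 16, -10] -> [-10] -> [40] -> [-40] -> 1
  [-5, -41, -1, -6, 36, 38] -> [-6, 36, 38] -> [-6] -> [24] -> [-24] -> 1
  [-37, -25, -3, 45] -> [] -> [] -> [] -> [] -> 0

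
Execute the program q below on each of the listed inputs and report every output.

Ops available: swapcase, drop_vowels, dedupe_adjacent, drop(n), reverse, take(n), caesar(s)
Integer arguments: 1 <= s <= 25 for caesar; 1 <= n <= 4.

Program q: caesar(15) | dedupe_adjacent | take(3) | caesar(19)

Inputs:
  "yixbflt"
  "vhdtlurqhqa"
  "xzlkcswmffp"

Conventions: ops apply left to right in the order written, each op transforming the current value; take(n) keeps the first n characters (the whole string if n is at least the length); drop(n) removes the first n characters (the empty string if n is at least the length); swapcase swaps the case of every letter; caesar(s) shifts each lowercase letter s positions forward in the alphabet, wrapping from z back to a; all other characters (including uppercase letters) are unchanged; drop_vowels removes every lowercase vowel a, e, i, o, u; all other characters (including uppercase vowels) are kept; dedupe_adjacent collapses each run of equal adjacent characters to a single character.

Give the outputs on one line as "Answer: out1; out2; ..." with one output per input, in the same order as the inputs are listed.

"gqf"; "dpl"; "fht"

Execution, op by op:
  "yixbflt" -> "nxmquai" -> "nxmquai" -> "nxm" -> "gqf"
  "vhdtlurqhqa" -> "kwsiajgfwfp" -> "kwsiajgfwfp" -> "kws" -> "dpl"
  "xzlkcswmffp" -> "moazrhlbuue" -> "moazrhlbue" -> "moa" -> "fht"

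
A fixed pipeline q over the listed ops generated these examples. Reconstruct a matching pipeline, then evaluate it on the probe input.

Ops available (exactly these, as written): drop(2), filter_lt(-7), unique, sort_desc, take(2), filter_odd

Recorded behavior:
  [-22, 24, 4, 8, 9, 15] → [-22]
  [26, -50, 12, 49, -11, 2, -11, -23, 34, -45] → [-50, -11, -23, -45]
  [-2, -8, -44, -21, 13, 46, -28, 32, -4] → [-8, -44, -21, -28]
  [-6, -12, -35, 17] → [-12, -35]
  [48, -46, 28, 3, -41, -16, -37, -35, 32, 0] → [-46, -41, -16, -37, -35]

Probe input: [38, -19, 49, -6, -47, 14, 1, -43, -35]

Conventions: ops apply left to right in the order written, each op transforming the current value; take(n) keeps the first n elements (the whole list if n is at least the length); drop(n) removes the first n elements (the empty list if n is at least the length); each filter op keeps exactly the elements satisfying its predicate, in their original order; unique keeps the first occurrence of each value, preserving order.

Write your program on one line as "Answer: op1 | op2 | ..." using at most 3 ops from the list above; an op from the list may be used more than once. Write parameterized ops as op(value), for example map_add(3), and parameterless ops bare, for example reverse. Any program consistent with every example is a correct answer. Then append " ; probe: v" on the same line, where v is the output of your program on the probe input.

filter_lt(-7) | unique ; probe: [-19, -47, -43, -35]

Check, running the answer program on each example:
  [-22, 24, 4, 8, 9, 15] -> [-22] -> [-22]
  [26, -50, 12, 49, -11, 2, -11, -23, 34, -45] -> [-50, -11, -11, -23, -45] -> [-50, -11, -23, -45]
  [-2, -8, -44, -21, 13, 46, -28, 32, -4] -> [-8, -44, -21, -28] -> [-8, -44, -21, -28]
  [-6, -12, -35, 17] -> [-12, -35] -> [-12, -35]
  [48, -46, 28, 3, -41, -16, -37, -35, 32, 0] -> [-46, -41, -16, -37, -35] -> [-46, -41, -16, -37, -35]
  probe: [38, -19, 49, -6, -47, 14, 1, -43, -35] -> [-19, -47, -43, -35] -> [-19, -47, -43, -35]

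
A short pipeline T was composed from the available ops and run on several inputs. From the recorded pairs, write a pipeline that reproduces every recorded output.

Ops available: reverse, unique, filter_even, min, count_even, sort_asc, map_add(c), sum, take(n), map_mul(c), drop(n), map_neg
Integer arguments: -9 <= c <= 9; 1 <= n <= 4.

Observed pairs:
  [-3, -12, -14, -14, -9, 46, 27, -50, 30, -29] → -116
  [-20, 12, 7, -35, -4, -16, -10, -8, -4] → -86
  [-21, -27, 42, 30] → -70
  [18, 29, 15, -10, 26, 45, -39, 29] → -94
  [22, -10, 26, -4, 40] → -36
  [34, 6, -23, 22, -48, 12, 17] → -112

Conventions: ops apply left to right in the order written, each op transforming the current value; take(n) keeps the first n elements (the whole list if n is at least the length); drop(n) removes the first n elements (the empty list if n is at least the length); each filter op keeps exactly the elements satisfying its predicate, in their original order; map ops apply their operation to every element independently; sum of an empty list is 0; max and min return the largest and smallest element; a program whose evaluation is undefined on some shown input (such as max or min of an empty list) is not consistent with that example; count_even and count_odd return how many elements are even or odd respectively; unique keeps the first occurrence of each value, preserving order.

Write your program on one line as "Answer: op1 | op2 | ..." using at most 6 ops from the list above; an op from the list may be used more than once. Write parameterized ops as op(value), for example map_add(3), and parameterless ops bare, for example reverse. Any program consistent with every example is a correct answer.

reverse | map_neg | map_add(8) | reverse | map_mul(-2) | min

Check, running the answer program on each example:
  [-3, -12, -14, -14, -9, 46, 27, -50, 30, -29] -> [-29, 30, -50, 27, 46, -9, -14, -14, -12, -3] -> [29, -30, 50, -27, -46, 9, 14, 14, 12, 3] -> [37, -22, 58, -19, -38, 17, 22, 22, 20, 11] -> [11, 20, 22, 22, 17, -38, -19, 58, -22, 37] -> [-22, -40, -44, -44, -34, 76, 38, -116, 44, -74] -> -116
  [-20, 12, 7, -35, -4, -16, -10, -8, -4] -> [-4, -8, -10, -16, -4, -35, 7, 12, -20] -> [4, 8, 10, 16, 4, 35, -7, -12, 20] -> [12, 16, 18, 24, 12, 43, 1, -4, 28] -> [28, -4, 1, 43, 12, 24, 18, 16, 12] -> [-56, 8, -2, -86, -24, -48, -36, -32, -24] -> -86
  [-21, -27, 42, 30] -> [30, 42, -27, -21] -> [-30, -42, 27, 21] -> [-22, -34, 35, 29] -> [29, 35, -34, -22] -> [-58, -70, 68, 44] -> -70
  [18, 29, 15, -10, 26, 45, -39, 29] -> [29, -39, 45, 26, -10, 15, 29, 18] -> [-29, 39, -45, -26, 10, -15, -29, -18] -> [-21, 47, -37, -18, 18, -7, -21, -10] -> [-10, -21, -7, 18, -18, -37, 47, -21] -> [20, 42, 14, -36, 36, 74, -94, 42] -> -94
  [22, -10, 26, -4, 40] -> [40, -4, 26, -10, 22] -> [-40, 4, -26, 10, -22] -> [-32, 12, -18, 18, -14] -> [-14, 18, -18, 12, -32] -> [28, -36, 36, -24, 64] -> -36
  [34, 6, -23, 22, -48, 12, 17] -> [17, 12, -48, 22, -23, 6, 34] -> [-17, -12, 48, -22, 23, -6, -34] -> [-9, -4, 56, -14, 31, 2, -26] -> [-26, 2, 31, -14, 56, -4, -9] -> [52, -4, -62, 28, -112, 8, 18] -> -112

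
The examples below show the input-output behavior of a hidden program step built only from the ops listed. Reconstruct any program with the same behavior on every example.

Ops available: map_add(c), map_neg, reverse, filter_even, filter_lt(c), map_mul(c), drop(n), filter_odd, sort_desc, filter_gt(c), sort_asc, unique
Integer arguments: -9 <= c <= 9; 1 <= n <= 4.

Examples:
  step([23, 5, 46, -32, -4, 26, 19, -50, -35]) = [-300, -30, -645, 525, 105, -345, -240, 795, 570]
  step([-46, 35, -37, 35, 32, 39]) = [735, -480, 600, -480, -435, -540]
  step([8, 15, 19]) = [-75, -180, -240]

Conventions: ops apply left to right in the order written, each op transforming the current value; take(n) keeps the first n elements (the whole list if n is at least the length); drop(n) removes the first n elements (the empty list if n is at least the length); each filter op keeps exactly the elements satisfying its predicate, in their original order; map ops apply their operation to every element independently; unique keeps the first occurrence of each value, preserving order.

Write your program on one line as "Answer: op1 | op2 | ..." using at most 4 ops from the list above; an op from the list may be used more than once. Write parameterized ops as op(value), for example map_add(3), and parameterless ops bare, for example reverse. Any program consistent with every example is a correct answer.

map_mul(3) | map_add(-9) | map_mul(-5)

Check, running the answer program on each example:
  [23, 5, 46, -32, -4, 26, 19, -50, -35] -> [69, 15, 138, -96, -12, 78, 57, -150, -105] -> [60, 6, 129, -105, -21, 69, 48, -159, -114] -> [-300, -30, -645, 525, 105, -345, -240, 795, 570]
  [-46, 35, -37, 35, 32, 39] -> [-138, 105, -111, 105, 96, 117] -> [-147, 96, -120, 96, 87, 108] -> [735, -480, 600, -480, -435, -540]
  [8, 15, 19] -> [24, 45, 57] -> [15, 36, 48] -> [-75, -180, -240]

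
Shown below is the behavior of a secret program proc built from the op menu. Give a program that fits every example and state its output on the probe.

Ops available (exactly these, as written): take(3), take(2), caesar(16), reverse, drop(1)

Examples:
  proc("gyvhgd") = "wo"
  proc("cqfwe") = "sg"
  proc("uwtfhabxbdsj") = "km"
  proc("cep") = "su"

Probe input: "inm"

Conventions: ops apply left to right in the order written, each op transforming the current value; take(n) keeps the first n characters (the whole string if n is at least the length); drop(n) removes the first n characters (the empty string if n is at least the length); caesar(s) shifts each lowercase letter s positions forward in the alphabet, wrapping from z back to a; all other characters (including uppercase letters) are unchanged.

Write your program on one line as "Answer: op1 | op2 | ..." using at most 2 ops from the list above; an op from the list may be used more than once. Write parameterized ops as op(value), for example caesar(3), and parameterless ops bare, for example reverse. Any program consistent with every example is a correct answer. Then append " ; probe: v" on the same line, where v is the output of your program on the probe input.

caesar(16) | take(2) ; probe: "yd"

Check, running the answer program on each example:
  "gyvhgd" -> "wolxwt" -> "wo"
  "cqfwe" -> "sgvmu" -> "sg"
  "uwtfhabxbdsj" -> "kmjvxqrnrtiz" -> "km"
  "cep" -> "suf" -> "su"
  probe: "inm" -> "ydc" -> "yd"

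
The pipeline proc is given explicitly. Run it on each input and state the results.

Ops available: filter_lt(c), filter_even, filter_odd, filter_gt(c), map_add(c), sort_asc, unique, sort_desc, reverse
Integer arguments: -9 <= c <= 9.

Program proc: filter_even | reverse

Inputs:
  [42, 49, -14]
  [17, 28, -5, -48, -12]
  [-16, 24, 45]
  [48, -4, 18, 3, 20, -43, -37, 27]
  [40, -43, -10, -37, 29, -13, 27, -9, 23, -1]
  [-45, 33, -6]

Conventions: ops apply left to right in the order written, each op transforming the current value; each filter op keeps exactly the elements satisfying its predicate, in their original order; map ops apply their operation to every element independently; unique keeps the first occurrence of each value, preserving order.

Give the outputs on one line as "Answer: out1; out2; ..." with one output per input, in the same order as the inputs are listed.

Execution, op by op:
  [42, 49, -14] -> [42, -14] -> [-14, 42]
  [17, 28, -5, -48, -12] -> [28, -48, -12] -> [-12, -48, 28]
  [-16, 24, 45] -> [-16, 24] -> [24, -16]
  [48, -4, 18, 3, 20, -43, -37, 27] -> [48, -4, 18, 20] -> [20, 18, -4, 48]
  [40, -43, -10, -37, 29, -13, 27, -9, 23, -1] -> [40, -10] -> [-10, 40]
  [-45, 33, -6] -> [-6] -> [-6]

[-14, 42]; [-12, -48, 28]; [24, -16]; [20, 18, -4, 48]; [-10, 40]; [-6]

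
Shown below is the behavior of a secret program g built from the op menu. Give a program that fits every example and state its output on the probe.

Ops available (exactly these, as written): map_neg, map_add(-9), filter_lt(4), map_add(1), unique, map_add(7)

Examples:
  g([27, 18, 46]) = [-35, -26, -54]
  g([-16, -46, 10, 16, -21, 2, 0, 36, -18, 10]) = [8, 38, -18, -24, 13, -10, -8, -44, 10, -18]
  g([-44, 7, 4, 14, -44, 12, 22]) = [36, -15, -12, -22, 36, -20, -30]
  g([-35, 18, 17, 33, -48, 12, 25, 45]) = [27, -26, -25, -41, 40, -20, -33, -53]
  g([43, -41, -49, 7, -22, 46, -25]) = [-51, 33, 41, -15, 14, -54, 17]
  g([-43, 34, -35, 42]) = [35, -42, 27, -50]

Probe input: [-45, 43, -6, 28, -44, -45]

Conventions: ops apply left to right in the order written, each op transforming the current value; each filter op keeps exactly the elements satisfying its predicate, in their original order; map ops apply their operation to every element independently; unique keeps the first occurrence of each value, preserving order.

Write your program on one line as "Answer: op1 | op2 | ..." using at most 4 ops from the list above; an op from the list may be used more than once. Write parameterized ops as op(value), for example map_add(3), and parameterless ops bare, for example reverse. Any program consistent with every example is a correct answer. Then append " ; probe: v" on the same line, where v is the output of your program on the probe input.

map_neg | map_add(1) | map_add(-9) ; probe: [37, -51, -2, -36, 36, 37]

Check, running the answer program on each example:
  [27, 18, 46] -> [-27, -18, -46] -> [-26, -17, -45] -> [-35, -26, -54]
  [-16, -46, 10, 16, -21, 2, 0, 36, -18, 10] -> [16, 46, -10, -16, 21, -2, 0, -36, 18, -10] -> [17, 47, -9, -15, 22, -1, 1, -35, 19, -9] -> [8, 38, -18, -24, 13, -10, -8, -44, 10, -18]
  [-44, 7, 4, 14, -44, 12, 22] -> [44, -7, -4, -14, 44, -12, -22] -> [45, -6, -3, -13, 45, -11, -21] -> [36, -15, -12, -22, 36, -20, -30]
  [-35, 18, 17, 33, -48, 12, 25, 45] -> [35, -18, -17, -33, 48, -12, -25, -45] -> [36, -17, -16, -32, 49, -11, -24, -44] -> [27, -26, -25, -41, 40, -20, -33, -53]
  [43, -41, -49, 7, -22, 46, -25] -> [-43, 41, 49, -7, 22, -46, 25] -> [-42, 42, 50, -6, 23, -45, 26] -> [-51, 33, 41, -15, 14, -54, 17]
  [-43, 34, -35, 42] -> [43, -34, 35, -42] -> [44, -33, 36, -41] -> [35, -42, 27, -50]
  probe: [-45, 43, -6, 28, -44, -45] -> [45, -43, 6, -28, 44, 45] -> [46, -42, 7, -27, 45, 46] -> [37, -51, -2, -36, 36, 37]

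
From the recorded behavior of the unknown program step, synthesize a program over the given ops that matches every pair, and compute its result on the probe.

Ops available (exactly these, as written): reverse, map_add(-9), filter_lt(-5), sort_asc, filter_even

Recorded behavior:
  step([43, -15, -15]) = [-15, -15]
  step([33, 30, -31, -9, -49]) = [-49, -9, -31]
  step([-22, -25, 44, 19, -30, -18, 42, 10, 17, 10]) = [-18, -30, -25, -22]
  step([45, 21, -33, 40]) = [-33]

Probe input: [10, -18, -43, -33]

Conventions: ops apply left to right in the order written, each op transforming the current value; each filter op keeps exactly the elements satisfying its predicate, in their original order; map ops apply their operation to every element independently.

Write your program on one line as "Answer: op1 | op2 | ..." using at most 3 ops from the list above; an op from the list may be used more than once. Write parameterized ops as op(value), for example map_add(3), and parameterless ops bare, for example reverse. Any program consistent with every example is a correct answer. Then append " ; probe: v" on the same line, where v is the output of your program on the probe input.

reverse | filter_lt(-5) ; probe: [-33, -43, -18]

Check, running the answer program on each example:
  [43, -15, -15] -> [-15, -15, 43] -> [-15, -15]
  [33, 30, -31, -9, -49] -> [-49, -9, -31, 30, 33] -> [-49, -9, -31]
  [-22, -25, 44, 19, -30, -18, 42, 10, 17, 10] -> [10, 17, 10, 42, -18, -30, 19, 44, -25, -22] -> [-18, -30, -25, -22]
  [45, 21, -33, 40] -> [40, -33, 21, 45] -> [-33]
  probe: [10, -18, -43, -33] -> [-33, -43, -18, 10] -> [-33, -43, -18]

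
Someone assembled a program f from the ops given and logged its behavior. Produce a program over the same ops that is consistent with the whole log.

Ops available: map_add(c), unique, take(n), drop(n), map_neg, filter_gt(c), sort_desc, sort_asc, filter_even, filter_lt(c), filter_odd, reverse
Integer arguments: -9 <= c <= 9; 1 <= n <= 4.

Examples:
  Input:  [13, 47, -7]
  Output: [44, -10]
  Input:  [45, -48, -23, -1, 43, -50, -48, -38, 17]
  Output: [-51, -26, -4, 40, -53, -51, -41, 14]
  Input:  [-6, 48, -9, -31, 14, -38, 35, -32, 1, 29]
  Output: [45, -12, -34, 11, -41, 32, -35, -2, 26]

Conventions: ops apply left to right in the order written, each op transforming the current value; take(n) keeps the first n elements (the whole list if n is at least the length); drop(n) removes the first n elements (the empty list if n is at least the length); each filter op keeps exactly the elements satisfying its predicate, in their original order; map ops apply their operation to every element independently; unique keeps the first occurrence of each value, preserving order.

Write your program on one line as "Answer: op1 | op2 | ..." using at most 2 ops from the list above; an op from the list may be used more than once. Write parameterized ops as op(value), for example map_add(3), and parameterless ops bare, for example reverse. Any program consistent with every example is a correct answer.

drop(1) | map_add(-3)

Check, running the answer program on each example:
  [13, 47, -7] -> [47, -7] -> [44, -10]
  [45, -48, -23, -1, 43, -50, -48, -38, 17] -> [-48, -23, -1, 43, -50, -48, -38, 17] -> [-51, -26, -4, 40, -53, -51, -41, 14]
  [-6, 48, -9, -31, 14, -38, 35, -32, 1, 29] -> [48, -9, -31, 14, -38, 35, -32, 1, 29] -> [45, -12, -34, 11, -41, 32, -35, -2, 26]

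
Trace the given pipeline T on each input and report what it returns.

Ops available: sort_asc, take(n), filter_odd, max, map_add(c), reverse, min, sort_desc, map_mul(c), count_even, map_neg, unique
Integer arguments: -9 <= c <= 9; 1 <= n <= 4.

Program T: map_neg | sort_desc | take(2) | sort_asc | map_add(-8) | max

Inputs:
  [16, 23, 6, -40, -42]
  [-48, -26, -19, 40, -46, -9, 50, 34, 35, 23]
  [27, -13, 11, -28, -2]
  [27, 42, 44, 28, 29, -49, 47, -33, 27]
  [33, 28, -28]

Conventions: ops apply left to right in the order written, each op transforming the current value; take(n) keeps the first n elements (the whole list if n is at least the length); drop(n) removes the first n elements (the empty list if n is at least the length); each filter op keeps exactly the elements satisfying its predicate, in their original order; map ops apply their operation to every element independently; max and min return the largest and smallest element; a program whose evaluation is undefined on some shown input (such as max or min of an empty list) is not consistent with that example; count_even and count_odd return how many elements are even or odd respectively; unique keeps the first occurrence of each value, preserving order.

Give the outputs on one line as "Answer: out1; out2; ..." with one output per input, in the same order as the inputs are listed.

Execution, op by op:
  [16, 23, 6, -40, -42] -> [-16, -23, -6, 40, 42] -> [42, 40, -6, -16, -23] -> [42, 40] -> [40, 42] -> [32, 34] -> 34
  [-48, -26, -19, 40, -46, -9, 50, 34, 35, 23] -> [48, 26, 19, -40, 46, 9, -50, -34, -35, -23] -> [48, 46, 26, 19, 9, -23, -34, -35, -40, -50] -> [48, 46] -> [46, 48] -> [38, 40] -> 40
  [27, -13, 11, -28, -2] -> [-27, 13, -11, 28, 2] -> [28, 13, 2, -11, -27] -> [28, 13] -> [13, 28] -> [5, 20] -> 20
  [27, 42, 44, 28, 29, -49, 47, -33, 27] -> [-27, -42, -44, -28, -29, 49, -47, 33, -27] -> [49, 33, -27, -27, -28, -29, -42, -44, -47] -> [49, 33] -> [33, 49] -> [25, 41] -> 41
  [33, 28, -28] -> [-33, -28, 28] -> [28, -28, -33] -> [28, -28] -> [-28, 28] -> [-36, 20] -> 20

34; 40; 20; 41; 20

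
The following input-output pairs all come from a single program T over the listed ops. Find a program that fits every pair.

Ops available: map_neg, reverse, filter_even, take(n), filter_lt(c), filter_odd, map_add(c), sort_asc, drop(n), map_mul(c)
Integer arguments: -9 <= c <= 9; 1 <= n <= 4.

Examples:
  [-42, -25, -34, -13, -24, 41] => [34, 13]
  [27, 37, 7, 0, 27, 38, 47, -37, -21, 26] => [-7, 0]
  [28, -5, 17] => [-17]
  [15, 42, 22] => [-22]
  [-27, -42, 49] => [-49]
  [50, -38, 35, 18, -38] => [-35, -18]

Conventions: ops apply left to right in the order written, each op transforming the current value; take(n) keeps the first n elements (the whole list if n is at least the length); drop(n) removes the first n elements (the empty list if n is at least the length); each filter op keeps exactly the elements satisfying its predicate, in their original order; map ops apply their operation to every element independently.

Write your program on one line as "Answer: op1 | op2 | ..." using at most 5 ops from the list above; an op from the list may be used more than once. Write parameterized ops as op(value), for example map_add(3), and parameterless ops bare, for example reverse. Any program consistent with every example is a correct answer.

map_neg | drop(1) | take(3) | drop(1)

Check, running the answer program on each example:
  [-42, -25, -34, -13, -24, 41] -> [42, 25, 34, 13, 24, -41] -> [25, 34, 13, 24, -41] -> [25, 34, 13] -> [34, 13]
  [27, 37, 7, 0, 27, 38, 47, -37, -21, 26] -> [-27, -37, -7, 0, -27, -38, -47, 37, 21, -26] -> [-37, -7, 0, -27, -38, -47, 37, 21, -26] -> [-37, -7, 0] -> [-7, 0]
  [28, -5, 17] -> [-28, 5, -17] -> [5, -17] -> [5, -17] -> [-17]
  [15, 42, 22] -> [-15, -42, -22] -> [-42, -22] -> [-42, -22] -> [-22]
  [-27, -42, 49] -> [27, 42, -49] -> [42, -49] -> [42, -49] -> [-49]
  [50, -38, 35, 18, -38] -> [-50, 38, -35, -18, 38] -> [38, -35, -18, 38] -> [38, -35, -18] -> [-35, -18]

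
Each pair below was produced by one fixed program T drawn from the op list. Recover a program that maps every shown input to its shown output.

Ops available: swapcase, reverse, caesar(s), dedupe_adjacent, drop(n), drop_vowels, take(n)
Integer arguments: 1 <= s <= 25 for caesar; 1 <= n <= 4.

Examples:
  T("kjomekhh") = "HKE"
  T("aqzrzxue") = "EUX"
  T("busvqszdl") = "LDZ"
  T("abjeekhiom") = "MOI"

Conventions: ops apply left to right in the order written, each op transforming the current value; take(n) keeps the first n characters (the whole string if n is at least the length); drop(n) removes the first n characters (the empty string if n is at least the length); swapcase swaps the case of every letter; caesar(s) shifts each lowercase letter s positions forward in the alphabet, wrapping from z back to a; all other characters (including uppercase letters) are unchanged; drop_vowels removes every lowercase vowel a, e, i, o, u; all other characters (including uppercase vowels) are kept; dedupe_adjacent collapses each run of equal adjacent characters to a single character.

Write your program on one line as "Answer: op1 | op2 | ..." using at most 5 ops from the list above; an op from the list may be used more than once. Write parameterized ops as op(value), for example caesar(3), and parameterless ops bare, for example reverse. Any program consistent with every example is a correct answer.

reverse | swapcase | dedupe_adjacent | take(3)

Check, running the answer program on each example:
  "kjomekhh" -> "hhkemojk" -> "HHKEMOJK" -> "HKEMOJK" -> "HKE"
  "aqzrzxue" -> "euxzrzqa" -> "EUXZRZQA" -> "EUXZRZQA" -> "EUX"
  "busvqszdl" -> "ldzsqvsub" -> "LDZSQVSUB" -> "LDZSQVSUB" -> "LDZ"
  "abjeekhiom" -> "moihkeejba" -> "MOIHKEEJBA" -> "MOIHKEJBA" -> "MOI"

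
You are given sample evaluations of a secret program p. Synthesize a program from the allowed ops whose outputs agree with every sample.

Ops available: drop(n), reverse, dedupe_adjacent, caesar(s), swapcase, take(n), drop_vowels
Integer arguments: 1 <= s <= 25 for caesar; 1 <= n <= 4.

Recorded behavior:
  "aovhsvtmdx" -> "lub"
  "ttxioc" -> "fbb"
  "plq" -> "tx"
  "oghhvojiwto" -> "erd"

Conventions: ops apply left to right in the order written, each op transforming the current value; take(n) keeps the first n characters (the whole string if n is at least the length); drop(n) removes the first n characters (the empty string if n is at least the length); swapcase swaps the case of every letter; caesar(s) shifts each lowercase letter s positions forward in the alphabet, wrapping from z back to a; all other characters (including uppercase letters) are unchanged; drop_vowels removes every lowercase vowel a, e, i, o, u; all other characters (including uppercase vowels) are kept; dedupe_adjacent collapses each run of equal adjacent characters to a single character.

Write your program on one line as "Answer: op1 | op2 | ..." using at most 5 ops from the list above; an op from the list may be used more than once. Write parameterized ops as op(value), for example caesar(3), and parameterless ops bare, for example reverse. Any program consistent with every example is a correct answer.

drop_vowels | reverse | take(4) | caesar(8) | drop(1)

Check, running the answer program on each example:
  "aovhsvtmdx" -> "vhsvtmdx" -> "xdmtvshv" -> "xdmt" -> "flub" -> "lub"
  "ttxioc" -> "ttxc" -> "cxtt" -> "cxtt" -> "kfbb" -> "fbb"
  "plq" -> "plq" -> "qlp" -> "qlp" -> "ytx" -> "tx"
  "oghhvojiwto" -> "ghhvjwt" -> "twjvhhg" -> "twjv" -> "berd" -> "erd"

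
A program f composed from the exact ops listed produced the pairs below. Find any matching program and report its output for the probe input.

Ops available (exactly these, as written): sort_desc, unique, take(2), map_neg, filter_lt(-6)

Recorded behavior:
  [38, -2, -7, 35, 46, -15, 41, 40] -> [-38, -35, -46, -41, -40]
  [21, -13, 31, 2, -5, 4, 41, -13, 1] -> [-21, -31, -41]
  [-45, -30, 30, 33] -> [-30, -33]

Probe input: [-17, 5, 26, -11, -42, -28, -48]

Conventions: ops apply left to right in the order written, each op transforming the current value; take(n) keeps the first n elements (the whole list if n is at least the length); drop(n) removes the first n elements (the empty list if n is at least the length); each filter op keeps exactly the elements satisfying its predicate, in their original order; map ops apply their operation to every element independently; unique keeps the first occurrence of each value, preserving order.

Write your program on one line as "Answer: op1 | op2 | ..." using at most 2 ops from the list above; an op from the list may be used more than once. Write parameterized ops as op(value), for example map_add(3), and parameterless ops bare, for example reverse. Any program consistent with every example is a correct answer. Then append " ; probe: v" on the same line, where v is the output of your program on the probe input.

map_neg | filter_lt(-6) ; probe: [-26]

Check, running the answer program on each example:
  [38, -2, -7, 35, 46, -15, 41, 40] -> [-38, 2, 7, -35, -46, 15, -41, -40] -> [-38, -35, -46, -41, -40]
  [21, -13, 31, 2, -5, 4, 41, -13, 1] -> [-21, 13, -31, -2, 5, -4, -41, 13, -1] -> [-21, -31, -41]
  [-45, -30, 30, 33] -> [45, 30, -30, -33] -> [-30, -33]
  probe: [-17, 5, 26, -11, -42, -28, -48] -> [17, -5, -26, 11, 42, 28, 48] -> [-26]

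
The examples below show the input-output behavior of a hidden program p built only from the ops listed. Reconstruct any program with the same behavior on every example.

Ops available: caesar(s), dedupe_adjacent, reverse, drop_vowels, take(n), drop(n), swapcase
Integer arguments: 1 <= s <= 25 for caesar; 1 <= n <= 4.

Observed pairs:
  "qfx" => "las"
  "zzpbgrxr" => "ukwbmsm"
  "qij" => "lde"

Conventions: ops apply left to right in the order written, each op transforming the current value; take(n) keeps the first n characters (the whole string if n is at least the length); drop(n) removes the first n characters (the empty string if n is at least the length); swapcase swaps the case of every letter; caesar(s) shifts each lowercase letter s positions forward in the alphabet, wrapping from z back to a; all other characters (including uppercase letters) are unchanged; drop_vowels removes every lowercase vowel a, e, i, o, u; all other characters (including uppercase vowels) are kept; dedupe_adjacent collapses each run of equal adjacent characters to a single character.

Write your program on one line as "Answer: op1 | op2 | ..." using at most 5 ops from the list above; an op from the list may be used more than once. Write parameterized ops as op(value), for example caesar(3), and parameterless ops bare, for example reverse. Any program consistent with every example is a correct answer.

caesar(18) | caesar(15) | dedupe_adjacent | caesar(14)

Check, running the answer program on each example:
  "qfx" -> "ixp" -> "xme" -> "xme" -> "las"
  "zzpbgrxr" -> "rrhtyjpj" -> "ggwinyey" -> "gwinyey" -> "ukwbmsm"
  "qij" -> "iab" -> "xpq" -> "xpq" -> "lde"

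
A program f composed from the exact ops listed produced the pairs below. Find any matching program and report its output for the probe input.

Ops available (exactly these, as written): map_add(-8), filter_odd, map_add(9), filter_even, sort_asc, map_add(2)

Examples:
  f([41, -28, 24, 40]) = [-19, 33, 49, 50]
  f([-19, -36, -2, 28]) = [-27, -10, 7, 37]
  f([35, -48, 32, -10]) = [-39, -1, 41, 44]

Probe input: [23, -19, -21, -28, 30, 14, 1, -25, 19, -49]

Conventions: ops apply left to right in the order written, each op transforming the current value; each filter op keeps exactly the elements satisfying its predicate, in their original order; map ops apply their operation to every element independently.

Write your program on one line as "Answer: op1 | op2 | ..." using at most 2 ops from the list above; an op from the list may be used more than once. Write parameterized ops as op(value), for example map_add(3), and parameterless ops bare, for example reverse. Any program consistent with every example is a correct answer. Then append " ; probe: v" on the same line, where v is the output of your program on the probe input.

sort_asc | map_add(9) ; probe: [-40, -19, -16, -12, -10, 10, 23, 28, 32, 39]

Check, running the answer program on each example:
  [41, -28, 24, 40] -> [-28, 24, 40, 41] -> [-19, 33, 49, 50]
  [-19, -36, -2, 28] -> [-36, -19, -2, 28] -> [-27, -10, 7, 37]
  [35, -48, 32, -10] -> [-48, -10, 32, 35] -> [-39, -1, 41, 44]
  probe: [23, -19, -21, -28, 30, 14, 1, -25, 19, -49] -> [-49, -28, -25, -21, -19, 1, 14, 19, 23, 30] -> [-40, -19, -16, -12, -10, 10, 23, 28, 32, 39]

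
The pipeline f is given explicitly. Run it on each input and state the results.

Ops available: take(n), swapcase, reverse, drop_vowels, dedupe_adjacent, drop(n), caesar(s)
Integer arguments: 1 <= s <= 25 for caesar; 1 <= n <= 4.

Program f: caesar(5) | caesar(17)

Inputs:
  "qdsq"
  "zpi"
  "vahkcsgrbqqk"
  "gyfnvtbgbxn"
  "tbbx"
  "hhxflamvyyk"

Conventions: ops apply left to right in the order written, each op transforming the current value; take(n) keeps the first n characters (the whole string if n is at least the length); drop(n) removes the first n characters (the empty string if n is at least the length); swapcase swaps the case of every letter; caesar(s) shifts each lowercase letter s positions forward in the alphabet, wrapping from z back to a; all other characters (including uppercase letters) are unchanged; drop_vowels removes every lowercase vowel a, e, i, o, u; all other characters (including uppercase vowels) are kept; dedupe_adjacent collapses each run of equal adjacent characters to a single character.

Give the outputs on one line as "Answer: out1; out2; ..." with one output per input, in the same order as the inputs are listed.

"mzom"; "vle"; "rwdgyocnxmmg"; "cubjrpxcxtj"; "pxxt"; "ddtbhwiruug"

Execution, op by op:
  "qdsq" -> "vixv" -> "mzom"
  "zpi" -> "eun" -> "vle"
  "vahkcsgrbqqk" -> "afmphxlwgvvp" -> "rwdgyocnxmmg"
  "gyfnvtbgbxn" -> "ldksayglgcs" -> "cubjrpxcxtj"
  "tbbx" -> "yggc" -> "pxxt"
  "hhxflamvyyk" -> "mmckqfraddp" -> "ddtbhwiruug"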